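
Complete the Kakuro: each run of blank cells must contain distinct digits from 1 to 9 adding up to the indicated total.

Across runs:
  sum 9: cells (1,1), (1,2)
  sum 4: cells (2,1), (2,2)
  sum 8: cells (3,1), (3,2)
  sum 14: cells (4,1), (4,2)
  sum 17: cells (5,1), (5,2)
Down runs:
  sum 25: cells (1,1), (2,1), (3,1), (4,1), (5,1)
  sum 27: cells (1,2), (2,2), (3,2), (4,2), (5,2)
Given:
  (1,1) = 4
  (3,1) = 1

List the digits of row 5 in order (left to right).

9 8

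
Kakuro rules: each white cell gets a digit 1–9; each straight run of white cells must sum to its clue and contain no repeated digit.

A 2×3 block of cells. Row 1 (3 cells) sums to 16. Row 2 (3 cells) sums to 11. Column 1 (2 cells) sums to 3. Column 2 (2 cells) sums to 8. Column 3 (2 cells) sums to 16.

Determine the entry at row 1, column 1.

2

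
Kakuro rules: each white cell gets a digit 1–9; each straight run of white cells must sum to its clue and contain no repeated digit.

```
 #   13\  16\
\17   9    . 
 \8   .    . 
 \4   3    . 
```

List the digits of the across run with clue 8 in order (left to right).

17 in 2 cells must be {8,9}; 4 in 2 cells must be {1,3}.
R1C2 = 17 − 9 = 8 completes the 17 across.
R2C1 = 13 − 12 = 1 completes the 13 down.
R2C2 = 8 − 1 = 7 completes the 8 across.
R3C2 = 4 − 3 = 1 completes the 4 across.

1 7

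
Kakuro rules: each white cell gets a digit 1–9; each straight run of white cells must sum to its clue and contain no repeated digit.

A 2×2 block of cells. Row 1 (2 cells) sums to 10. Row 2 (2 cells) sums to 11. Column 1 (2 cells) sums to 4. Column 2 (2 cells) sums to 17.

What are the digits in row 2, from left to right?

3, 8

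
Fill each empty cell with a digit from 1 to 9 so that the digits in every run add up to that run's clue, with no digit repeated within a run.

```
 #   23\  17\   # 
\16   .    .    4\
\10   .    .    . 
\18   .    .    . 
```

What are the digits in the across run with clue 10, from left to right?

16 in 2 cells must be {7,9}; 23 in 3 cells must be {6,8,9}; 4 in 2 cells must be {1,3}.
Only 9 fits R1C1 under both its across sum 16 and down sum 23.
R1C2 = 16 − 9 = 7 completes the 16 across.
Given what's placed, R2C1 must be 6 to fit the 10 across and 23 down.
R2C2 = 1: the only remaining digit allowed by both the 10 across and the 17 down.
R2C3 = 10 − 7 = 3 completes the 10 across.

6 1 3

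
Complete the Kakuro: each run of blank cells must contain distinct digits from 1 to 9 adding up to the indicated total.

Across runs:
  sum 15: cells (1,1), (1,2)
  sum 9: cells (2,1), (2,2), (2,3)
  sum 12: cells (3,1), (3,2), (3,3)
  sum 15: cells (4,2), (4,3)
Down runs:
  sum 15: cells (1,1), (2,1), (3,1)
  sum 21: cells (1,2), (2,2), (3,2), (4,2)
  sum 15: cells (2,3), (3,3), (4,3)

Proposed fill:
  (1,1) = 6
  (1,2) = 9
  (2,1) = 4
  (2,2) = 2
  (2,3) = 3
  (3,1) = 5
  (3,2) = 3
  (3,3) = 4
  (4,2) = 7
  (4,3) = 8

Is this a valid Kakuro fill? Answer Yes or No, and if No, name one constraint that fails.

Across: 6+9=15; 4+2+3=9; 5+3+4=12; 7+8=15. Down: 6+4+5=15; 9+2+3+7=21; 3+4+8=15. No digit repeats within any run.

Yes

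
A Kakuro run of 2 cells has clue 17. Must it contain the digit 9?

Yes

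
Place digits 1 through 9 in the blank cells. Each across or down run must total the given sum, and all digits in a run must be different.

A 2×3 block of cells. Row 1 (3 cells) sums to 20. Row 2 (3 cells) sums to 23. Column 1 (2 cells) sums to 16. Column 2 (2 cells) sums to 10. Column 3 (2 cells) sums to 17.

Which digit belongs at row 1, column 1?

7

23 in 3 cells must be {6,8,9}; 16 in 2 cells must be {7,9}; 17 in 2 cells must be {8,9}.
The 23 across and the 16 down share only 9, so (2,1) = 9.
Given what's placed, (2,3) must be 8 to fit the 23 across and 17 down.
(1,1) = 16 − 9 = 7 completes the 16 down.
(1,3) = 17 − 8 = 9 completes the 17 down.
(2,2) = 23 − 17 = 6 completes the 23 across.
(1,2) = 20 − 16 = 4 completes the 20 across.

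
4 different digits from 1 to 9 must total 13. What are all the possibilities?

4 distinct digits from 1–9 sum between 10 and 30.

{1,2,3,7}; {1,2,4,6}; {1,3,4,5}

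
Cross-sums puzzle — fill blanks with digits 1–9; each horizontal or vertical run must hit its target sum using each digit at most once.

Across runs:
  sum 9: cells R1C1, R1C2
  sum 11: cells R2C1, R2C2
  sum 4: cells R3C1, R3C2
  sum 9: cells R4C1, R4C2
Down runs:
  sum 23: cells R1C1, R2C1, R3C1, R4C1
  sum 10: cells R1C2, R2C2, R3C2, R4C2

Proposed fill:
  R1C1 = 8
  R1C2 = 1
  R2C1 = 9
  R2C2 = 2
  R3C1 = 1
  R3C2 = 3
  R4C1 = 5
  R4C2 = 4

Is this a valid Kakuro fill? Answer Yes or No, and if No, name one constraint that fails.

Across: 8+1=9; 9+2=11; 1+3=4; 5+4=9. Down: 8+9+1+5=23; 1+2+3+4=10. No digit repeats within any run.

Yes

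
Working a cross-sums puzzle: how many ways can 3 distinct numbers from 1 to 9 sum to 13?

3 distinct digits from 1–9 sum between 6 and 24.

7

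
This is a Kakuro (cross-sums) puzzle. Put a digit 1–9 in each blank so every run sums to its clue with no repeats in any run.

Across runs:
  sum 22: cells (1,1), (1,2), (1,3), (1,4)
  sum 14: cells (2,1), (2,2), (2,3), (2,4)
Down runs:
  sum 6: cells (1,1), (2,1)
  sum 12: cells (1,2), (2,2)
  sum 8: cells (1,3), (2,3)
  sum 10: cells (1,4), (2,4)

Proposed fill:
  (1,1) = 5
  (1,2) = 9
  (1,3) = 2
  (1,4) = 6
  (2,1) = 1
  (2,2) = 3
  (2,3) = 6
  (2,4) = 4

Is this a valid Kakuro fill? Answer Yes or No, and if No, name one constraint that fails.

Yes

Across: 5+9+2+6=22; 1+3+6+4=14. Down: 5+1=6; 9+3=12; 2+6=8; 6+4=10. No digit repeats within any run.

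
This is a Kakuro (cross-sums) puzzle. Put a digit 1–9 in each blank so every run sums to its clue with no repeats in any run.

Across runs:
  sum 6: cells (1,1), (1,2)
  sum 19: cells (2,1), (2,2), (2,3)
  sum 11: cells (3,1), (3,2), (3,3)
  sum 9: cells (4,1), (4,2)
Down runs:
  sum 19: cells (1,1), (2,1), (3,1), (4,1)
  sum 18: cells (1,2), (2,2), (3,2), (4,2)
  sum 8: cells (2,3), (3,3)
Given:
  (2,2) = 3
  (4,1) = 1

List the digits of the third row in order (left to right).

(2,3) = 7: the only remaining digit allowed by both the 19 across and the 8 down.
(3,3) = 8 − 7 = 1 completes the 8 down.
(4,2) = 9 − 1 = 8 completes the 9 across.
(2,1) = 19 − 10 = 9 completes the 19 across.
Nothing is forced directly, so branch on (3,2), whose candidates are 2 or 6. If (3,2) = 2: that forces (1,2) = 5, after which (3,1) would have to be in {8} for the 11 across but in {2,3,4,5,6,7} for the 19 down — contradiction. So (3,2) = 6.
(1,2) = 18 − 17 = 1 completes the 18 down.
(3,1) = 11 − 7 = 4 completes the 11 across.
(1,1) = 6 − 1 = 5 completes the 6 across.

4, 6, 1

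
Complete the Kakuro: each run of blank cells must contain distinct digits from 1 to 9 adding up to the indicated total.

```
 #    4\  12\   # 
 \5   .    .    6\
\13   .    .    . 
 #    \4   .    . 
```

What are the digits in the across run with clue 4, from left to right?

3, 1

4 in 2 cells must be {1,3}.
The 4 across and the 6 down share only 1, so R3C3 = 1.
R2C3 = 6 − 1 = 5 completes the 6 down.
R3C2 = 4 − 1 = 3 completes the 4 across.
R2C1 = 1: the only remaining digit allowed by both the 13 across and the 4 down.
R2C2 = 13 − 6 = 7 completes the 13 across.
R1C1 = 4 − 1 = 3 completes the 4 down.
R1C2 = 5 − 3 = 2 completes the 5 across.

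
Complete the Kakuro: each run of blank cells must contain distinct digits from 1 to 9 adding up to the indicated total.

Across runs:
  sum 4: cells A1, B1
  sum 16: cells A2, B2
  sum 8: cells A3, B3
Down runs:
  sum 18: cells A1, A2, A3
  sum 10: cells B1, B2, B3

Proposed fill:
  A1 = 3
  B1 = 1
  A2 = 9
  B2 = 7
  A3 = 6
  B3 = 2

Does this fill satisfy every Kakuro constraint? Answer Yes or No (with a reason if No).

Yes

Across: 3+1=4; 9+7=16; 6+2=8. Down: 3+9+6=18; 1+7+2=10. No digit repeats within any run.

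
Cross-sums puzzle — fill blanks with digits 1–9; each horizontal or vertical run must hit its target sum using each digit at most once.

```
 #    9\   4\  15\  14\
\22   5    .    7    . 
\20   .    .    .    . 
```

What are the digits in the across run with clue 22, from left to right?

4 in 2 cells must be {1,3}.
Given what's placed, R1C2 must be 1 to fit the 22 across and 4 down.
R1C4 = 22 − 13 = 9 completes the 22 across.
R2C1 = 9 − 5 = 4 completes the 9 down.
R2C2 = 4 − 1 = 3 completes the 4 down.
R2C3 = 15 − 7 = 8 completes the 15 down.
R2C4 = 20 − 15 = 5 completes the 20 across.

5, 1, 7, 9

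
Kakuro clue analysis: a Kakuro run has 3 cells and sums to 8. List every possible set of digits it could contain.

{1,2,5}; {1,3,4}

3 distinct digits from 1–9 sum between 6 and 24.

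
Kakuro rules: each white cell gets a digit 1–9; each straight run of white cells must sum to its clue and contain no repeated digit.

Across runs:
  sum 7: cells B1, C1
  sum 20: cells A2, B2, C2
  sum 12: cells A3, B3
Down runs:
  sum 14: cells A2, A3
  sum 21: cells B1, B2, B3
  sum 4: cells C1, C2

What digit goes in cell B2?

4 in 2 cells must be {1,3}.
The 20 across and the 4 down share only 3, so C2 = 3.
C1 = 4 − 3 = 1 completes the 4 down.
B1 = 7 − 1 = 6 completes the 7 across.
B2 = 8: the only remaining digit allowed by both the 20 across and the 21 down.
B3 = 21 − 14 = 7 completes the 21 down.
A2 = 20 − 11 = 9 completes the 20 across.
A3 = 12 − 7 = 5 completes the 12 across.

8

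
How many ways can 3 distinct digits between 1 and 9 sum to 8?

3 distinct digits from 1–9 sum between 6 and 24.
Enumerating: {1,2,5}, {1,3,4}.

2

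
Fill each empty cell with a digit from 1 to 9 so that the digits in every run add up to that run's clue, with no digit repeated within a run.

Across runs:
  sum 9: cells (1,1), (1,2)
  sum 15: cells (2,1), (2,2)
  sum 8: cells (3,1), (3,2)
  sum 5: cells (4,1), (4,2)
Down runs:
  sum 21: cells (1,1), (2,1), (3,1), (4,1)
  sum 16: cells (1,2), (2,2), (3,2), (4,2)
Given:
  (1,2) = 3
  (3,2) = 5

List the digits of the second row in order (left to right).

8 7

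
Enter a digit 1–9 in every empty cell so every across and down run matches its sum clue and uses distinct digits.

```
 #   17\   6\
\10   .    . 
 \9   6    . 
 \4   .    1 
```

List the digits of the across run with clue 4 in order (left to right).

3 1

4 in 2 cells must be {1,3}; 6 in 3 cells must be {1,2,3}.
R2C2 = 9 − 6 = 3 completes the 9 across.
R3C1 = 4 − 1 = 3 completes the 4 across.
R1C1 = 17 − 9 = 8 completes the 17 down.
R1C2 = 10 − 8 = 2 completes the 10 across.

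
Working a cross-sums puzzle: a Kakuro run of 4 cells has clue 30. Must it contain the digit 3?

No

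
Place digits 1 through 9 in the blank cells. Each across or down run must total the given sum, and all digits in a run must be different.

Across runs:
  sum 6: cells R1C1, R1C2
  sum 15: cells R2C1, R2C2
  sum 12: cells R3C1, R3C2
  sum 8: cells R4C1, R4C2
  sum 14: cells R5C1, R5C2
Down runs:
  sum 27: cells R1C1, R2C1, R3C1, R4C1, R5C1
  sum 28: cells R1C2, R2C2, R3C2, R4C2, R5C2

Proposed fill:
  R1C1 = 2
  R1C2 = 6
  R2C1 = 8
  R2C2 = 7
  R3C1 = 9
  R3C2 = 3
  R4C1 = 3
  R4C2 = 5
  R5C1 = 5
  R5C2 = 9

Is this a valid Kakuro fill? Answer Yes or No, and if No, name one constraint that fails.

No — the down run R1C2–R5C2 sums to 30, not 28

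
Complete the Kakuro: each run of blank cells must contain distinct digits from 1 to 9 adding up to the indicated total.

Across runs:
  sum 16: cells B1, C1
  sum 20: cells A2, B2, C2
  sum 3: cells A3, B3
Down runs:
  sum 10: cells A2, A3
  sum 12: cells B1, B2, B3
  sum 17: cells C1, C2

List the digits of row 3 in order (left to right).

16 in 2 cells must be {7,9}; 3 in 2 cells must be {1,2}; 17 in 2 cells must be {8,9}.
The 16 across and the 17 down share only 9, so C1 = 9.
C2 = 17 − 9 = 8 completes the 17 down.
B1 = 16 − 9 = 7 completes the 16 across.
B2 = 3: the only remaining digit allowed by both the 20 across and the 12 down.
B3 = 12 − 10 = 2 completes the 12 down.
A2 = 20 − 11 = 9 completes the 20 across.
A3 = 3 − 2 = 1 completes the 3 across.

1 2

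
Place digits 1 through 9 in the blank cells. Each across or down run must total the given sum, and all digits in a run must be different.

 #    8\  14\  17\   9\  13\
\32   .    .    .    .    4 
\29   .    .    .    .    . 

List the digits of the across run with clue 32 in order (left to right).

17 in 2 cells must be {8,9}.
R2C5 = 13 − 4 = 9 completes the 13 down.
Given what's placed, R2C3 must be 8 to fit the 29 across and 17 down.
R1C3 = 17 − 8 = 9 completes the 17 down.
Nothing is forced directly, so branch on R2C2, whose candidates are 5 or 6. If R2C2 = 5: then R1C2 would have to be in {5,6,8} for the 32 across but in {9} for the 14 down — contradiction. So R2C2 = 6.
R1C2 = 14 − 6 = 8 completes the 14 down.
Nothing is forced directly, so branch on R1C1, whose candidates are 5 or 6. If R1C1 = 5: that forces R1C4 = 6, after which R2C1 would have to be in {1,2,4,5} for the 29 across but in {3} for the 8 down — contradiction. So R1C1 = 6.
R1C4 = 32 − 27 = 5 completes the 32 across.

6, 8, 9, 5, 4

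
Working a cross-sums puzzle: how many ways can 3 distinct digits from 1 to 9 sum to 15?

8

3 distinct digits from 1–9 sum between 6 and 24.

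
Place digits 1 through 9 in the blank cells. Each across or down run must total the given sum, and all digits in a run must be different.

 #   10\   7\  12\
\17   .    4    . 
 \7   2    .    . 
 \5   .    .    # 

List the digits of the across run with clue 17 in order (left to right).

5 4 8

7 in 3 cells must be {1,2,4}.
R2C2 = 1: the only remaining digit allowed by both the 7 across and the 7 down.
R2C3 = 7 − 3 = 4 completes the 7 across.
R3C2 = 7 − 5 = 2 completes the 7 down.
R1C3 = 12 − 4 = 8 completes the 12 down.
R3C1 = 5 − 2 = 3 completes the 5 across.
R1C1 = 17 − 12 = 5 completes the 17 across.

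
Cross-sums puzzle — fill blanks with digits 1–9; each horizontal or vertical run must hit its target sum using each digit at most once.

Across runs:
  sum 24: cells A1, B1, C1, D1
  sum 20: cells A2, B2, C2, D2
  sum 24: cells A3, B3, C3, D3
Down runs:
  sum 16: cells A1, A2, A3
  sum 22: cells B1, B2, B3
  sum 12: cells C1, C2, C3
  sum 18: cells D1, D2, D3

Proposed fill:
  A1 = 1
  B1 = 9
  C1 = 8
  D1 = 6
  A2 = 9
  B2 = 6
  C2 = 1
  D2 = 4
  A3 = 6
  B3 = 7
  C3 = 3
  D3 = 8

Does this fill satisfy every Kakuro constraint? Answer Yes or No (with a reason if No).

Across: 1+9+8+6=24; 9+6+1+4=20; 6+7+3+8=24. Down: 1+9+6=16; 9+6+7=22; 8+1+3=12; 6+4+8=18. No digit repeats within any run.

Yes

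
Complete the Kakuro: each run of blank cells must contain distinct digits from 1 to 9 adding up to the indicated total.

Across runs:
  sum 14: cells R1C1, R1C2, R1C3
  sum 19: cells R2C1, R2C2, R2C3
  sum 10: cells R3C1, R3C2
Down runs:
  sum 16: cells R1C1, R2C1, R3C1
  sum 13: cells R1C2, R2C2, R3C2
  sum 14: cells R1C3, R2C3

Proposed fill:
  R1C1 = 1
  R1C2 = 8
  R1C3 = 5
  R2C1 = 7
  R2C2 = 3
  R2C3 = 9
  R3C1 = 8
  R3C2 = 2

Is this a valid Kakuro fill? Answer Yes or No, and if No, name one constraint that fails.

Across: 1+8+5=14; 7+3+9=19; 8+2=10. Down: 1+7+8=16; 8+3+2=13; 5+9=14. No digit repeats within any run.

Yes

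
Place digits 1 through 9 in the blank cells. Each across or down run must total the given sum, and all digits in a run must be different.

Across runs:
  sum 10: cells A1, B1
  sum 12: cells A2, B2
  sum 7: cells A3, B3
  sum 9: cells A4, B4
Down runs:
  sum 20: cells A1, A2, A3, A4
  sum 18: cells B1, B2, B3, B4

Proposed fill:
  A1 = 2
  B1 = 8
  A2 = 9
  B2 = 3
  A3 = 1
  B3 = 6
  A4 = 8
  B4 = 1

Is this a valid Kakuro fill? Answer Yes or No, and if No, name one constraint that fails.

Yes

Across: 2+8=10; 9+3=12; 1+6=7; 8+1=9. Down: 2+9+1+8=20; 8+3+6+1=18. No digit repeats within any run.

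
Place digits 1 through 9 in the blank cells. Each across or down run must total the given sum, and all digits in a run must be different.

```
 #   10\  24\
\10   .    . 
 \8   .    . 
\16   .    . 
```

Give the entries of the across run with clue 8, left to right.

16 in 2 cells must be {7,9}; 24 in 3 cells must be {7,8,9}.
The 8 across and the 24 down share only 7, so R2C2 = 7.
The 16 across and the 10 down share only 7, so R3C1 = 7.
R3C2 = 16 − 7 = 9 completes the 16 across.
R1C2 = 24 − 16 = 8 completes the 24 down.
R2C1 = 8 − 7 = 1 completes the 8 across.
R1C1 = 10 − 8 = 2 completes the 10 across.

1 7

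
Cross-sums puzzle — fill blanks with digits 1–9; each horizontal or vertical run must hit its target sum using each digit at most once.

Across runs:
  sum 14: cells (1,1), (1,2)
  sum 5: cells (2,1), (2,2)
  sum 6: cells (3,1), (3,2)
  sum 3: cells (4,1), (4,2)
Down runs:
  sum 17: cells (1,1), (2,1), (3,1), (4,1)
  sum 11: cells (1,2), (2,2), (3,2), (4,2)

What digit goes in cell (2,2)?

3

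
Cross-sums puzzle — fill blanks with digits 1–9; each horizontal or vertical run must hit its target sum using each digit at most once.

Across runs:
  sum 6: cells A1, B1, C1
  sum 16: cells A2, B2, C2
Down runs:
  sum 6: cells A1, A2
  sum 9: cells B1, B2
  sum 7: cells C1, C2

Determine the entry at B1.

6 in 3 cells must be {1,2,3}.
Nothing is forced directly, so branch on C1, whose candidates are 1 or 2 or 3. If C1 = 1: that forces A1 = 2, B1 = 3, A2 = 4, after which B2 would have to be in {3,5,7,9} for the 16 across but in {6} for the 9 down — contradiction. If C1 = 2: that forces A1 = 1, B1 = 3, A2 = 5, after which B2 would have to be in {2,3,4,7,8,9} for the 16 across but in {6} for the 9 down — contradiction. So C1 = 3.
C2 = 7 − 3 = 4 completes the 7 down.
Given what's placed, A2 must be 5 to fit the 16 across and 6 down.
B2 = 16 − 9 = 7 completes the 16 across.
A1 = 6 − 5 = 1 completes the 6 down.
B1 = 6 − 4 = 2 completes the 6 across.

2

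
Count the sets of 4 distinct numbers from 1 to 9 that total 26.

5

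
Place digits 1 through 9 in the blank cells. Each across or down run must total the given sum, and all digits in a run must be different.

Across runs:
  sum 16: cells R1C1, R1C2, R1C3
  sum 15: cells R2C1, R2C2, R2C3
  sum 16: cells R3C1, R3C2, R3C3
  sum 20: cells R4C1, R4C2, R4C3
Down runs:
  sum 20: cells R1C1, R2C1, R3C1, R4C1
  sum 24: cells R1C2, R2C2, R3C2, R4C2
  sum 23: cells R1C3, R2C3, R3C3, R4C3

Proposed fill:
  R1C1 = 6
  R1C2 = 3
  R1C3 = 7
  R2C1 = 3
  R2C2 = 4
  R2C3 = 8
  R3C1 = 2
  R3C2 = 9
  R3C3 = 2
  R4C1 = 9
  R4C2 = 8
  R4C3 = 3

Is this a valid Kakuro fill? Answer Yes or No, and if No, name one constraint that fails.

No — the down run R1C3–R4C3 sums to 20, not 23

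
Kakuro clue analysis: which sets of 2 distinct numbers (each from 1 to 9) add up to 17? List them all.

{8,9}

2 distinct digits from 1–9 sum between 3 and 17.
Only one set works: {8,9}.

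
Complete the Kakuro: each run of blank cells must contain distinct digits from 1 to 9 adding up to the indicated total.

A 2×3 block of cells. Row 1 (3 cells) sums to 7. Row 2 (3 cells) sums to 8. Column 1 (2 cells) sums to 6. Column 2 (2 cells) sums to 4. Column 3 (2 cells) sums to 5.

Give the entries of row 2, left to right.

7 in 3 cells must be {1,2,4}; 4 in 2 cells must be {1,3}.
The 7 across and the 4 down share only 1, so (1,2) = 1.
(2,2) = 4 − 1 = 3 completes the 4 down.
Nothing is forced directly, so branch on (2,1), whose candidates are 1 or 4. If (2,1) = 1: then (1,1) would have to be in {2,4} for the 7 across but in {5} for the 6 down — contradiction. So (2,1) = 4.
(1,1) = 6 − 4 = 2 completes the 6 down.
(1,3) = 7 − 3 = 4 completes the 7 across.
(2,3) = 8 − 7 = 1 completes the 8 across.

4, 3, 1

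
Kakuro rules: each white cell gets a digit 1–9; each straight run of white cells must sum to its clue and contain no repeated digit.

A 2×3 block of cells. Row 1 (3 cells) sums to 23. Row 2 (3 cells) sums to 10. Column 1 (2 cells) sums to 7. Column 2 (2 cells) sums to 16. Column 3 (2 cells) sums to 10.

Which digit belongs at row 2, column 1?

1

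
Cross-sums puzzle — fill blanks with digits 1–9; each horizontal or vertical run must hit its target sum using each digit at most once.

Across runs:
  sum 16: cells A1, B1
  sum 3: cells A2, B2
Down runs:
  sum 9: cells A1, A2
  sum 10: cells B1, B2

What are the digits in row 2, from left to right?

16 in 2 cells must be {7,9}; 3 in 2 cells must be {1,2}.
The 16 across and the 9 down share only 7, so A1 = 7.
B1 = 16 − 7 = 9 completes the 16 across.
A2 = 9 − 7 = 2 completes the 9 down.
B2 = 3 − 2 = 1 completes the 3 across.

2 1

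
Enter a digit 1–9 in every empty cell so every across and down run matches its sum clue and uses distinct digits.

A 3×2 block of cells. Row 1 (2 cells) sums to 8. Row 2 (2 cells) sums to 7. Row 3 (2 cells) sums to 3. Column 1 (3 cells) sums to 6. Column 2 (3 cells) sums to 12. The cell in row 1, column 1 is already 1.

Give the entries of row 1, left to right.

1 7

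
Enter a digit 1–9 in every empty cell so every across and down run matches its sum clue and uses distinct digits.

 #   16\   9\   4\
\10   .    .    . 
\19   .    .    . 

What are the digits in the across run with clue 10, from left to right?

7 2 1

16 in 2 cells must be {7,9}; 4 in 2 cells must be {1,3}.
The 10 across and the 16 down share only 7, so R1C1 = 7.
Given what's placed, R1C3 must be 1 to fit the 10 across and 4 down.
R2C1 = 16 − 7 = 9 completes the 16 down.
R2C3 = 4 − 1 = 3 completes the 4 down.
R1C2 = 10 − 8 = 2 completes the 10 across.
R2C2 = 19 − 12 = 7 completes the 19 across.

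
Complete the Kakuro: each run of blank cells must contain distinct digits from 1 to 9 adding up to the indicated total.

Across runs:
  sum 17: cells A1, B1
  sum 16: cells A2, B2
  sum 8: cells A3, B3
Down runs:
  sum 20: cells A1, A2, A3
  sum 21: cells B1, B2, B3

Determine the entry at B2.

7

17 in 2 cells must be {8,9}; 16 in 2 cells must be {7,9}.
Nothing is forced directly, so branch on A2, whose candidates are 7 or 9. If A2 = 7: that forces B2 = 9, A3 = 5, after which B3 would have to be in {3} for the 8 across but in {4,5,7,8} for the 21 down — contradiction. So A2 = 9.
Given what's placed, A1 must be 8 to fit the 17 across and 20 down.
B1 = 17 − 8 = 9 completes the 17 across.
B2 = 16 − 9 = 7 completes the 16 across.
A3 = 20 − 17 = 3 completes the 20 down.
B3 = 8 − 3 = 5 completes the 8 across.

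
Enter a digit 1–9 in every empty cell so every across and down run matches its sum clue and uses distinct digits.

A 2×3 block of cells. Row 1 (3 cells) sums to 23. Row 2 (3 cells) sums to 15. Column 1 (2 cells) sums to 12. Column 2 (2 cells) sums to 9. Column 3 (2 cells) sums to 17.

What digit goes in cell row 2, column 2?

3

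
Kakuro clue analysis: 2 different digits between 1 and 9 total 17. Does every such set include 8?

Yes

The only way to make 17 from 2 distinct digits is {8,9}, which contains 8.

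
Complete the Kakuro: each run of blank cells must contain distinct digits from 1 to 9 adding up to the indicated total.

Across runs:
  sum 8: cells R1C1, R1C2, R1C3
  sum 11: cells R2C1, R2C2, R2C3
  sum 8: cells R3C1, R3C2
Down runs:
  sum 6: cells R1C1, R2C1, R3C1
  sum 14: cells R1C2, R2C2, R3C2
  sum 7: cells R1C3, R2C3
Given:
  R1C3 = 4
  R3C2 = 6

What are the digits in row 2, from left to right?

1 7 3

6 in 3 cells must be {1,2,3}.
R2C3 = 7 − 4 = 3 completes the 7 down.
R3C1 = 8 − 6 = 2 completes the 8 across.
Given what's placed, R2C1 must be 1 to fit the 11 across and 6 down.
R2C2 = 11 − 4 = 7 completes the 11 across.
R1C1 = 6 − 3 = 3 completes the 6 down.
R1C2 = 8 − 7 = 1 completes the 8 across.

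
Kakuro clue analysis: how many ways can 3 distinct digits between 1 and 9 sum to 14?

3 distinct digits from 1–9 sum between 6 and 24.

8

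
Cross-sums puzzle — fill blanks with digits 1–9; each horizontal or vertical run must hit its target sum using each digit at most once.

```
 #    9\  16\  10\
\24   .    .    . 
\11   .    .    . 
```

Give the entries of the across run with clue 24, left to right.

24 in 3 cells must be {7,8,9}; 16 in 2 cells must be {7,9}.
The 11 across and the 16 down share only 7, so R2C2 = 7.
R1C2 = 16 − 7 = 9 completes the 16 down.
Nothing is forced directly, so branch on R2C1, whose candidates are 1 or 3. If R2C1 = 3: then R1C1 would have to be in {7,8} for the 24 across but in {6} for the 9 down — contradiction. So R2C1 = 1.
R1C1 = 9 − 1 = 8 completes the 9 down.
R1C3 = 24 − 17 = 7 completes the 24 across.
R2C3 = 11 − 8 = 3 completes the 11 across.

8 9 7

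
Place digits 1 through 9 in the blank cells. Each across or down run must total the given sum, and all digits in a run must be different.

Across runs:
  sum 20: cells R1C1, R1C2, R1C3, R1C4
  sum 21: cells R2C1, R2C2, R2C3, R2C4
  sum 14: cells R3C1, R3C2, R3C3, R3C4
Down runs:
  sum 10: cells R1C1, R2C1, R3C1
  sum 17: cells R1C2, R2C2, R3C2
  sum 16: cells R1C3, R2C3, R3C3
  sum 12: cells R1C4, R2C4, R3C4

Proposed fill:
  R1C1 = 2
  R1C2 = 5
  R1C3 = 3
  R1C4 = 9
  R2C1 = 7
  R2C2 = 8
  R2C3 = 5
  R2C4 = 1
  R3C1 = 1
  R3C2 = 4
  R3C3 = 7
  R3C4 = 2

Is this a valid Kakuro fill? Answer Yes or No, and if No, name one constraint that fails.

No — the down run R1C3–R3C3 sums to 15, not 16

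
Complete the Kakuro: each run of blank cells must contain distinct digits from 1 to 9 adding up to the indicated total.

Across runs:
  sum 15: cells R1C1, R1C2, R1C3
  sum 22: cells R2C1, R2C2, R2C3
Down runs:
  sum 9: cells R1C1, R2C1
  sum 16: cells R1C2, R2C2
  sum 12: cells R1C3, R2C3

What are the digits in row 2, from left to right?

6 9 7

16 in 2 cells must be {7,9}.
Nothing is forced directly, so branch on R1C2, whose candidates are 7 or 9. If R1C2 = 9: that forces R2C2 = 7, R2C3 = 9, after which R1C3 would have to be in {1,2,4,5} for the 15 across but in {3} for the 12 down — contradiction. So R1C2 = 7.
R2C2 = 16 − 7 = 9 completes the 16 down.
Nothing is forced directly, so branch on R1C3, whose candidates are 3 or 5. If R1C3 = 3: that forces R1C1 = 5, after which R2C1 would have to be in {5,6,7,8} for the 22 across but in {4} for the 9 down — contradiction. So R1C3 = 5.
R1C1 = 15 − 12 = 3 completes the 15 across.
R2C1 = 9 − 3 = 6 completes the 9 down.
R2C3 = 22 − 15 = 7 completes the 22 across.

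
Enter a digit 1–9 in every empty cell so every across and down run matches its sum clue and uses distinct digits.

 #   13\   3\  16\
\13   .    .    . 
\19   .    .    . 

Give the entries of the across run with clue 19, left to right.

8, 2, 9

3 in 2 cells must be {1,2}; 16 in 2 cells must be {7,9}.
The 19 across and the 3 down share only 2, so R2C2 = 2.
Given what's placed, R2C3 must be 9 to fit the 19 across and 16 down.
R1C2 = 3 − 2 = 1 completes the 3 down.
R1C3 = 16 − 9 = 7 completes the 16 down.
R2C1 = 19 − 11 = 8 completes the 19 across.
R1C1 = 13 − 8 = 5 completes the 13 across.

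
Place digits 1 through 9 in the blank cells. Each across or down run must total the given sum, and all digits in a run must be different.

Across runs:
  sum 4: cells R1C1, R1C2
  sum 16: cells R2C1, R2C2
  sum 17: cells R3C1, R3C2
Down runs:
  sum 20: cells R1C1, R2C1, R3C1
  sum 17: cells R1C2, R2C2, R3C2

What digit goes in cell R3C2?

9

4 in 2 cells must be {1,3}; 16 in 2 cells must be {7,9}; 17 in 2 cells must be {8,9}.
The 4 across and the 20 down share only 3, so R1C1 = 3.
R1C2 = 4 − 3 = 1 completes the 4 across.
Given what's placed, R2C1 must be 9 to fit the 16 across and 20 down.
R2C2 = 16 − 9 = 7 completes the 16 across.
R3C1 = 20 − 12 = 8 completes the 20 down.
R3C2 = 17 − 8 = 9 completes the 17 across.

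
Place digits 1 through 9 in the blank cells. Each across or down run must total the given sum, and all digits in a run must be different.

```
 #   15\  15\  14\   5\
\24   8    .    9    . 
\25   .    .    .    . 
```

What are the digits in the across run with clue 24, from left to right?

8, 6, 9, 1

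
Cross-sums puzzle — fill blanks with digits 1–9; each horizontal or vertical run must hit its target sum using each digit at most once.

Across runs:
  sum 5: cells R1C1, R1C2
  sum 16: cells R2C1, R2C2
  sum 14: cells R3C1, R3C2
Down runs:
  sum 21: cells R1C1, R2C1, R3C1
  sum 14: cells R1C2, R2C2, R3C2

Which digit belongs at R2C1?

9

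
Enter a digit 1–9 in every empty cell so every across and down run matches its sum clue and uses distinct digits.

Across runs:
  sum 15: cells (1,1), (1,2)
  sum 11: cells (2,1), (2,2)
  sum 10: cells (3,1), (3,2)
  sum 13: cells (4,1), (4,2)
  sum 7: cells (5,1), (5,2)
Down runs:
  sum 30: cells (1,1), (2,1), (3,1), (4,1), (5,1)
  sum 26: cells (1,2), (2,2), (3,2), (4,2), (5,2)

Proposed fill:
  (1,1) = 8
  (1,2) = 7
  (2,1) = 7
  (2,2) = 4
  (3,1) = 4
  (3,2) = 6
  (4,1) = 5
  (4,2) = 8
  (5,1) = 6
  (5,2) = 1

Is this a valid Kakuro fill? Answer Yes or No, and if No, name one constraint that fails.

Yes

Across: 8+7=15; 7+4=11; 4+6=10; 5+8=13; 6+1=7. Down: 8+7+4+5+6=30; 7+4+6+8+1=26. No digit repeats within any run.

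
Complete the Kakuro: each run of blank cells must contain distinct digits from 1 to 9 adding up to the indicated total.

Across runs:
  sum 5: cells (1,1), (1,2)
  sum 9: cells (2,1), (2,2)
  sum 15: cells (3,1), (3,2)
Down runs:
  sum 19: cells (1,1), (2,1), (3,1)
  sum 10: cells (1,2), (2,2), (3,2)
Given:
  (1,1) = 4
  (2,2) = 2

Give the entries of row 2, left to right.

7 2

(1,2) = 5 − 4 = 1 completes the 5 across.
(2,1) = 9 − 2 = 7 completes the 9 across.
(3,1) = 19 − 11 = 8 completes the 19 down.
(3,2) = 15 − 8 = 7 completes the 15 across.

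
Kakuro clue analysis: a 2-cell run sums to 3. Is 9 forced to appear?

No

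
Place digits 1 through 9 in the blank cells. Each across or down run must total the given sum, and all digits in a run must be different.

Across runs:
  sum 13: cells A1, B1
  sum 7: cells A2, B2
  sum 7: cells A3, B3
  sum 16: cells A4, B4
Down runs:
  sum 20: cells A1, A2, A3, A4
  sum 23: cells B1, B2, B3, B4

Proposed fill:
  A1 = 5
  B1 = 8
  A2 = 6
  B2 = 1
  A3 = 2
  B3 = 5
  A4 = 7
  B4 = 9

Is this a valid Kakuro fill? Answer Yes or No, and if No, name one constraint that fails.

Across: 5+8=13; 6+1=7; 2+5=7; 7+9=16. Down: 5+6+2+7=20; 8+1+5+9=23. No digit repeats within any run.

Yes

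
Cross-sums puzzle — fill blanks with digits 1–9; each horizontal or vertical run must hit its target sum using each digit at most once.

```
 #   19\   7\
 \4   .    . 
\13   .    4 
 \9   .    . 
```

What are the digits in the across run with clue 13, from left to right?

9 4

4 in 2 cells must be {1,3}; 7 in 3 cells must be {1,2,4}.
The 4 across and the 19 down share only 3, so R1C1 = 3.
R1C2 = 4 − 3 = 1 completes the 4 across.
R2C1 = 13 − 4 = 9 completes the 13 across.
R3C1 = 19 − 12 = 7 completes the 19 down.
R3C2 = 9 − 7 = 2 completes the 9 across.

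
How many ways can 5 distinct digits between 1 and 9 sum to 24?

5 distinct digits from 1–9 sum between 15 and 35.

11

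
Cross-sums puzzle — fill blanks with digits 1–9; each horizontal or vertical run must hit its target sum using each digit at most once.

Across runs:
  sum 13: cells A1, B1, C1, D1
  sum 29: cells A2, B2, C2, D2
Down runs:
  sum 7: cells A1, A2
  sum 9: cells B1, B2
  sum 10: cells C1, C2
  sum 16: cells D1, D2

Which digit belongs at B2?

8

29 in 4 cells must be {5,7,8,9}; 16 in 2 cells must be {7,9}.
Only 7 fits D1 under both its across sum 13 and down sum 16.
The 29 across and the 7 down share only 5, so A2 = 5.
D2 = 16 − 7 = 9 completes the 16 down.
A1 = 7 − 5 = 2 completes the 7 down.
No cell is forced outright now. B2 can only be 7 or 8 (the digits allowed by both its 29 across and its 9 down). If B2 = 7: then B1 would have to be in {1,3} for the 13 across but in {2} for the 9 down — contradiction. So B2 = 8.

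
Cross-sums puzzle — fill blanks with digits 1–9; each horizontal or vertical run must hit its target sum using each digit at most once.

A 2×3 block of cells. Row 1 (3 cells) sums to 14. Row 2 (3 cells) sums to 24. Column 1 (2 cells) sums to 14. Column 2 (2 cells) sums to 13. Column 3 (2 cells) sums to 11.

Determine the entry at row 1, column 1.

5

24 in 3 cells must be {7,8,9}.
Nothing is forced directly, so branch on (2,2), whose candidates are 7 or 8 or 9. If (2,2) = 8: that forces (1,2) = 5, (2,1) = 9, (2,3) = 7, after which (1,1) would have to be in {1,2,3,6,7,8} for the 14 across but in {5} for the 14 down — contradiction. If (2,2) = 9: that forces (1,2) = 4, (2,1) = 8, (2,3) = 7, after which (1,1) would have to be in {1,2,3,7,8,9} for the 14 across but in {6} for the 14 down — contradiction. So (2,2) = 7.
(1,2) = 13 − 7 = 6 completes the 13 down.
Given what's placed, (1,1) must be 5 to fit the 14 across and 14 down.
(1,3) = 14 − 11 = 3 completes the 14 across.
(2,1) = 14 − 5 = 9 completes the 14 down.
(2,3) = 24 − 16 = 8 completes the 24 across.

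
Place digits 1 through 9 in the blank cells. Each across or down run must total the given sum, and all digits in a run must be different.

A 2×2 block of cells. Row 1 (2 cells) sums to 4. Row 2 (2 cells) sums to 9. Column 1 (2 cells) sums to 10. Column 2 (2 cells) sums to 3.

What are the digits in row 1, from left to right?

3 1

4 in 2 cells must be {1,3}; 3 in 2 cells must be {1,2}.
The 4 across and the 3 down share only 1, so (1,2) = 1.
(2,2) = 3 − 1 = 2 completes the 3 down.
(1,1) = 4 − 1 = 3 completes the 4 across.
(2,1) = 9 − 2 = 7 completes the 9 across.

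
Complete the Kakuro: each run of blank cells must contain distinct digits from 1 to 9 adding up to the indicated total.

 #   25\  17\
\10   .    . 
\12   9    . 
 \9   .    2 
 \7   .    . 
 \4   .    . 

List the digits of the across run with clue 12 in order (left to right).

4 in 2 cells must be {1,3}.
R2C2 = 12 − 9 = 3 completes the 12 across.

9, 3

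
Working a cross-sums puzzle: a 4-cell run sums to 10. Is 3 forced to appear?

Yes

The only way to make 10 from 4 distinct digits is {1,2,3,4}, which contains 3.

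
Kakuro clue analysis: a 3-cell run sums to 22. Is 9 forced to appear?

Every partition of 22 into 3 distinct digits includes 9: {5,8,9}, {6,7,9}.

Yes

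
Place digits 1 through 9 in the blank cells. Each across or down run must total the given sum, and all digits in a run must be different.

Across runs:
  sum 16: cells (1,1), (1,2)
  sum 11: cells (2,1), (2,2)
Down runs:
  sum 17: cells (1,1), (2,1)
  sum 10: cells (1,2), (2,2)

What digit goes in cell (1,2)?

7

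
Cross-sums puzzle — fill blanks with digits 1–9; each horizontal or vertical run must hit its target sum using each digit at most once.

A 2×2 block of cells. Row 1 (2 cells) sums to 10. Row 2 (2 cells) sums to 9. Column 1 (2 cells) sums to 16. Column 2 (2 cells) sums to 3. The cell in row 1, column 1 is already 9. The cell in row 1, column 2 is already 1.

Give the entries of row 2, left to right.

7 2

16 in 2 cells must be {7,9}; 3 in 2 cells must be {1,2}.
(2,1) = 16 − 9 = 7 completes the 16 down.
(2,2) = 9 − 7 = 2 completes the 9 across.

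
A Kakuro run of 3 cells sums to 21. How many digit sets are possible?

3

3 distinct digits from 1–9 sum between 6 and 24.
Enumerating: {4,8,9}, {5,7,9}, {6,7,8}.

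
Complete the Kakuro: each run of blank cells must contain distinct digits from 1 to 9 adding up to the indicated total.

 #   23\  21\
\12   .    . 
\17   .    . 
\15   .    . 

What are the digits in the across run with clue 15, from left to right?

17 in 2 cells must be {8,9}; 23 in 3 cells must be {6,8,9}.
Nothing is forced directly, so branch on R1C1, whose candidates are 8 or 9. If R1C1 = 9: then R1C2 would have to be in {3} for the 12 across but in {4,5,6,7,8,9} for the 21 down — contradiction. So R1C1 = 8.
R1C2 = 12 − 8 = 4 completes the 12 across.
Given what's placed, R2C1 must be 9 to fit the 17 across and 23 down.
R2C2 = 17 − 9 = 8 completes the 17 across.
R3C1 = 23 − 17 = 6 completes the 23 down.
R3C2 = 15 − 6 = 9 completes the 15 across.

6 9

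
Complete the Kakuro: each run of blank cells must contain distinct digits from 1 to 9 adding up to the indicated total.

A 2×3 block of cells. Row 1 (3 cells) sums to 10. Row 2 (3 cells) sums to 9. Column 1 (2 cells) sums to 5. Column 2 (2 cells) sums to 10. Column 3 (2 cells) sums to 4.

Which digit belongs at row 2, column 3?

3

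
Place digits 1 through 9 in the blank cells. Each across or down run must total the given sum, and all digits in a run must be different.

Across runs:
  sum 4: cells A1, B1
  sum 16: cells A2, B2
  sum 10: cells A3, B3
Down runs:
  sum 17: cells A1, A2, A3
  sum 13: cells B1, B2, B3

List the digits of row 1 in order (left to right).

1, 3

4 in 2 cells must be {1,3}; 16 in 2 cells must be {7,9}.
Nothing is forced directly, so branch on A2, whose candidates are 7 or 9. If A2 = 9: that forces B2 = 7, B1 = 1, after which B3 would have to be in {1,2,3,4,6,7,8,9} for the 10 across but in {5} for the 13 down — contradiction. So A2 = 7.
Given what's placed, A1 must be 1 to fit the 4 across and 17 down.
B1 = 4 − 1 = 3 completes the 4 across.
B2 = 16 − 7 = 9 completes the 16 across.
A3 = 17 − 8 = 9 completes the 17 down.
B3 = 10 − 9 = 1 completes the 10 across.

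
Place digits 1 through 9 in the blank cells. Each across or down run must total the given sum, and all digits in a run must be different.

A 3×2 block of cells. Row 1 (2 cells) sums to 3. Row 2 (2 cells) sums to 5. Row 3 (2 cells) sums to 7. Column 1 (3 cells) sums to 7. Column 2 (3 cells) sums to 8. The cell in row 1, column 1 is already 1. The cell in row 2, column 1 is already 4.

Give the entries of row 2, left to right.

3 in 2 cells must be {1,2}; 7 in 3 cells must be {1,2,4}.
(1,2) = 3 − 1 = 2 completes the 3 across.
(2,2) = 5 − 4 = 1 completes the 5 across.
(3,1) = 7 − 5 = 2 completes the 7 down.
(3,2) = 7 − 2 = 5 completes the 7 across.

4 1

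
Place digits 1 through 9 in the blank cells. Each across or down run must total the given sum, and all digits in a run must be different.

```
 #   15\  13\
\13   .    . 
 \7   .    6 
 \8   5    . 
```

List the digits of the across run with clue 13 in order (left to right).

R2C1 = 7 − 6 = 1 completes the 7 across.
R3C2 = 8 − 5 = 3 completes the 8 across.
R1C1 = 15 − 6 = 9 completes the 15 down.
R1C2 = 13 − 9 = 4 completes the 13 across.

9 4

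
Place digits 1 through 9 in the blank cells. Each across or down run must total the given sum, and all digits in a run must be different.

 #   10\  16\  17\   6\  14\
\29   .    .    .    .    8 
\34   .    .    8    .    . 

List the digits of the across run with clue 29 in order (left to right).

3 7 9 2 8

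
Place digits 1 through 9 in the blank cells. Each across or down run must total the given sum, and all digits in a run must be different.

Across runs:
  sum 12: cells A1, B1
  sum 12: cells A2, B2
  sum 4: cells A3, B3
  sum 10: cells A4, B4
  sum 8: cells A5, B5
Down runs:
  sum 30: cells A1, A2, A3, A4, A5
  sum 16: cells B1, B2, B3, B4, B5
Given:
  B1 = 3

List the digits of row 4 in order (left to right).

4, 6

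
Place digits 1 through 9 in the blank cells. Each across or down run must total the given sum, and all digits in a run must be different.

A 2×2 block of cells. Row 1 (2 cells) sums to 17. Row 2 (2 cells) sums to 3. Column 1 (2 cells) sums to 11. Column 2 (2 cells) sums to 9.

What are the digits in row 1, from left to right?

17 in 2 cells must be {8,9}; 3 in 2 cells must be {1,2}.
The 17 across and the 9 down share only 8, so (1,2) = 8.
The 3 across and the 11 down share only 2, so (2,1) = 2.
(2,2) = 3 − 2 = 1 completes the 3 across.
(1,1) = 17 − 8 = 9 completes the 17 across.

9, 8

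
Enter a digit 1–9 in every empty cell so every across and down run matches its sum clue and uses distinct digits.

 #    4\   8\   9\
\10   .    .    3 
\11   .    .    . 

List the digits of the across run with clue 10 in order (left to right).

1 6 3

4 in 2 cells must be {1,3}.
R1C1 = 1: the only remaining digit allowed by both the 10 across and the 4 down.
R1C2 = 10 − 4 = 6 completes the 10 across.
R2C1 = 4 − 1 = 3 completes the 4 down.
R2C2 = 8 − 6 = 2 completes the 8 down.
R2C3 = 11 − 5 = 6 completes the 11 across.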